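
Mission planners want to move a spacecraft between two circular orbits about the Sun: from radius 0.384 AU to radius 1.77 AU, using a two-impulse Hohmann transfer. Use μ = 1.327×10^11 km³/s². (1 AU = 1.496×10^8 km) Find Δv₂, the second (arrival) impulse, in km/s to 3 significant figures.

In km: r₁ = 0.384 × 1.496×10^8 = 5.74464×10^7 km; r₂ = 1.77 × 1.496×10^8 = 2.64792×10^8 km.
The Hohmann ellipse has a_t = (r₁ + r₂)/2 = 1.611192×10^8 km.
On the circular orbit at r = 2.64792×10^8 km, v_c = √(μ/r) = 22.386 km/s.
Vis-viva on the transfer ellipse at r = 2.64792×10^8 km gives v_t = √[μ(2/r − 1/a_t)] = 13.367 km/s.
Δv₂ = |v_t − v_c| = |13.367 − 22.386| = 9.019 km/s.

Δv₂ = 9.02 km/s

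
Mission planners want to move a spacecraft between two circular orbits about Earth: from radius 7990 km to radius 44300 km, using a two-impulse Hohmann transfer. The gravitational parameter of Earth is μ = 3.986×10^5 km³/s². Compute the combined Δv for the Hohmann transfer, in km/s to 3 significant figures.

Semi-major axis of the transfer orbit: a_t = (7990 + 44300)/2 = 26145 km.
At r₁ the circular-orbit speed is v₁ = √(μ/r₁) = 7.063 km/s.
Transfer-orbit speed at r₁ (vis-viva equation): v_p = √[μ(2/r₁ − 1/a_t)] = 9.194 km/s.
First burn Δv₁ = |v_p − v₁| = 2.131 km/s.
At r₂, v₂ = √(μ/r₂) = 2.9996 km/s.
Transfer-orbit speed at r₂: v_a = √[μ(2/r₂ − 1/a_t)] = 1.6582 km/s.
Second burn Δv₂ = |v₂ − v_a| = 1.341 km/s.
Δv = Δv₁ + Δv₂ = 2.131 + 1.341 = 3.472 km/s.

Δv = 3.47 km/s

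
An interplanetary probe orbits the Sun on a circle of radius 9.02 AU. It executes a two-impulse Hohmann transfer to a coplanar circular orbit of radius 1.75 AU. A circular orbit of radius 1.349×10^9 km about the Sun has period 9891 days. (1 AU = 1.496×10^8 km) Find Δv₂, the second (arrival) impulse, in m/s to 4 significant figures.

From Kepler's third law T² = 4π²r³/μ at r = 1.349×10^9 km, T = 9891 days = 9891 × 86400 s = 8.545824×10^8 s: μ = 4π²r³/T² = 1.32705×10^11 km³/s².
In km: r₁ = 9.02 × 1.496×10^8 = 1.349392×10^9 km; r₂ = 1.75 × 1.496×10^8 = 2.618×10^8 km.
Transfer-ellipse semi-major axis a_t = (r₁ + r₂)/2 = (1.349392×10^9 + 2.618×10^8)/2 = 8.05596×10^8 km.
Circular speed at r = 2.618×10^8 km: v_c = √(μ/r) = 22.5143 km/s.
Transfer-orbit speed at the same r (vis-viva, a = a_t): v_t = √[μ(2/r − 1/a_t)] = 29.1387 km/s.
Δv₂ = |v_t − v_c| = |29.1387 − 22.5143| = 6.624 km/s.

Δv₂ = 6624 m/s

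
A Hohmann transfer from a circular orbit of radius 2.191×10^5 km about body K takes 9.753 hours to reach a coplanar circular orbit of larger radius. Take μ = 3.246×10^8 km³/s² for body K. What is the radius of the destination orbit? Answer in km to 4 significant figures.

Transfer time t = 9.753 hours = 35110.8 s, and t = π√(a_t³/μ).
So a_t = (μ t²/π²)^(1/3) = (3.246×10^8 × (35110.8)² / π²)^(1/3) = 3.4354×10^5 km.
Since a_t = (r₁ + r₂)/2, r₂ = 2a_t − r₁ = 2×3.4354×10^5 − 2.191×10^5 = 4.6798×10^5 km.

r₂ = 4.680×10^5 km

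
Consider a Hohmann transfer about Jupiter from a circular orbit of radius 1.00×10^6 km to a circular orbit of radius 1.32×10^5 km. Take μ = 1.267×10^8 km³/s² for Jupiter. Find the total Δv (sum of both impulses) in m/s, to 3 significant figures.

Δv = 16000 m/s

Transfer-ellipse semi-major axis a_t = (r₁ + r₂)/2 = (1.000×10^6 + 1.320×10^5)/2 = 5.660×10^5 km.
At r₁ the circular-orbit speed is v₁ = √(μ/r₁) = 11.256 km/s.
Transfer-orbit speed at r₁ (v² = μ(2/r − 1/a)): v_a = √[μ(2/r₁ − 1/a_t)] = 5.4358 km/s.
First burn Δv₁ = |v_a − v₁| = 5.820 km/s.
At r₂, v₂ = √(μ/r₂) = 30.98 km/s.
Transfer-orbit speed at r₂: v_p = √[μ(2/r₂ − 1/a_t)] = 41.18 km/s.
Second burn Δv₂ = |v₂ − v_p| = 10.20 km/s.
Total Δv = Δv₁ + Δv₂ = 16.02 km/s.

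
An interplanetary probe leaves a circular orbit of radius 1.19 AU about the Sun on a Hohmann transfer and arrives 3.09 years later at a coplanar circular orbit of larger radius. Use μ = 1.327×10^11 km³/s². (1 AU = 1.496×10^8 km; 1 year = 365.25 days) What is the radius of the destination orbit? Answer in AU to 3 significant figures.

In km: r₁ = 1.19 × 1.496×10^8 = 1.78024×10^8 km.
Transfer time t = 3.09 years × 365.25 × 86400 s = 9.7512984×10^7 s, and t = π√(a_t³/μ).
So a_t = (μ t²/π²)^(1/3) = (1.327×10^11 × (9.7512984×10^7)² / π²)^(1/3) = 5.0377×10^8 km.
Since a_t = (r₁ + r₂)/2, r₂ = 2a_t − r₁ = 2×5.0377×10^8 − 1.78024×10^8 = 8.29516×10^8 km.
In AU: r₂ = 8.29516×10^8 / 1.496×10^8 = 5.54 AU.

r₂ = 5.54 AU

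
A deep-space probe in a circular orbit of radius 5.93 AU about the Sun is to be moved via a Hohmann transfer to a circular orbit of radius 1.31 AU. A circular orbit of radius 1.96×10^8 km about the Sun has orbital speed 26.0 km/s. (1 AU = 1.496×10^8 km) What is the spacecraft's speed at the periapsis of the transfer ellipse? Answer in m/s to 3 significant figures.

From the circular-orbit relation v² = μ/r at r = 1.96×10^8 km: μ = v²r = (26.0)² × 1.96×10^8 = 1.32496×10^11 km³/s².
In km: r₁ = 5.93 × 1.496×10^8 = 8.87128×10^8 km; r₂ = 1.31 × 1.496×10^8 = 1.95976×10^8 km.
Semi-major axis of the transfer orbit: a_t = (8.87128×10^8 + 1.95976×10^8)/2 = 5.41552×10^8 km.
At periapsis, r = 1.95976×10^8 km.
Vis-viva: v = √[μ(2/r − 1/a_t)] = √[1.32496×10^11 × (2/1.95976×10^8 − 1/5.41552×10^8)] = 33.28 km/s.

v = 33300 m/s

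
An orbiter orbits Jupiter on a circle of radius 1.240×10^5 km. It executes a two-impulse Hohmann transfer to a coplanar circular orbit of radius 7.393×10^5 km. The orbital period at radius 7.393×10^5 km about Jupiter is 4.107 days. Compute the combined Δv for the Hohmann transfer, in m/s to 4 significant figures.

From Kepler's third law T² = 4π²r³/μ at r = 7.393×10^5 km, T = 4.107 days = 4.107 × 86400 s = 3.548448×10^5 s: μ = 4π²r³/T² = 1.26691×10^8 km³/s².
Transfer-ellipse semi-major axis a_t = (r₁ + r₂)/2 = (1.240×10^5 + 7.393×10^5)/2 = 4.3165×10^5 km.
Circular speed at r₁: v₁ = √(μ/r₁) = √(1.26691×10^8/1.240×10^5) = 31.964 km/s.
On the transfer ellipse at r₁, vis-viva equation gives v_p = √[μ(2/r₁ − 1/a_t)] = 41.832 km/s.
First burn Δv₁ = |v_p − v₁| = 9.868 km/s.
Circular speed at r₂: v₂ = √(μ/r₂) = 13.09 km/s.
Transfer-orbit speed at r₂: v_a = √[μ(2/r₂ − 1/a_t)] = 7.016 km/s.
Second burn Δv₂ = |v₂ − v_a| = 6.074 km/s.
Δv = Δv₁ + Δv₂ = 9.868 + 6.074 = 15.94 km/s.

Δv = 15940 m/s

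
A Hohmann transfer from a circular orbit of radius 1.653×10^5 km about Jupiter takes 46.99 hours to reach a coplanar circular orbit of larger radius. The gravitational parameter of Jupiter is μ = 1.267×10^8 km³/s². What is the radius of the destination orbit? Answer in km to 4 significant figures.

r₂ = 1.267×10^6 km

Transfer time t = 46.99 hours = 1.69164×10^5 s, and t = π√(a_t³/μ).
So a_t = (μ t²/π²)^(1/3) = (1.267×10^8 × (1.69164×10^5)² / π²)^(1/3) = 7.1619×10^5 km.
Since a_t = (r₁ + r₂)/2, r₂ = 2a_t − r₁ = 2×7.1619×10^5 − 1.653×10^5 = 1.26708×10^6 km.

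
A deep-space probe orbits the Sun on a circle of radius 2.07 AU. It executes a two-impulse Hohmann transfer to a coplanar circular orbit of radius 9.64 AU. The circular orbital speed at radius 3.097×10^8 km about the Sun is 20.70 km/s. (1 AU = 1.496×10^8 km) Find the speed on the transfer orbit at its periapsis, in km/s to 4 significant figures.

v = 26.56 km/s

From the circular-orbit relation v² = μ/r at r = 3.097×10^8 km: μ = v²r = (20.70)² × 3.097×10^8 = 1.32703×10^11 km³/s².
In km: r₁ = 2.07 × 1.496×10^8 = 3.09672×10^8 km; r₂ = 9.64 × 1.496×10^8 = 1.442144×10^9 km.
Transfer-ellipse semi-major axis a_t = (r₁ + r₂)/2 = (3.09672×10^8 + 1.442144×10^9)/2 = 8.75908×10^8 km.
At periapsis, r = 3.09672×10^8 km.
From the vis-viva equation, v = √[μ(2/r − 1/a_t)] = 26.56 km/s.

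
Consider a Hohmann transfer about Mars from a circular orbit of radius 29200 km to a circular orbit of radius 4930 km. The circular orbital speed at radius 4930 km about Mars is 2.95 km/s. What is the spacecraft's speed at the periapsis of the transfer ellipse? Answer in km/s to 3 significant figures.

v = 3.86 km/s

From the circular-orbit relation v² = μ/r at r = 4930 km: μ = v²r = (2.95)² × 4930 = 42903.3 km³/s².
Transfer-ellipse semi-major axis a_t = (r₁ + r₂)/2 = (29200 + 4930)/2 = 17065 km.
The periapsis of the transfer ellipse is at r = 4930 km.
Vis-viva: v = √[μ(2/r − 1/a_t)] = √[42903.3 × (2/4930 − 1/17065)] = 3.859 km/s.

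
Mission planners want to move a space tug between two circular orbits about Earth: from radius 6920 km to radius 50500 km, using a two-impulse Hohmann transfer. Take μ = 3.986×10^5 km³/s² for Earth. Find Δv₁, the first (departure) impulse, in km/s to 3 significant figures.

Transfer-ellipse semi-major axis a_t = (r₁ + r₂)/2 = (6920 + 50500)/2 = 28710 km.
Circular speed at r = 6920 km: v_c = √(μ/r) = 7.58954 km/s.
Transfer-orbit speed at the same r (vis-viva, a = a_t): v_t = √[μ(2/r − 1/a_t)] = 10.0657 km/s.
Δv₁ = |v_t − v_c| = |10.0657 − 7.58954| = 2.476 km/s.

Δv₁ = 2.48 km/s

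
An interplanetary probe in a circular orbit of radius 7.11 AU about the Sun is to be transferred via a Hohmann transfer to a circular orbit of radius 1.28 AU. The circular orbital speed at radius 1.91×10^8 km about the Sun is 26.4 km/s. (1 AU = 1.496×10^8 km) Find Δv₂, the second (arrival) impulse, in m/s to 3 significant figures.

Δv₂ = 7960 m/s

From the circular-orbit relation v² = μ/r at r = 1.91×10^8 km: μ = v²r = (26.4)² × 1.91×10^8 = 1.33119×10^11 km³/s².
In km: r₁ = 7.11 × 1.496×10^8 = 1.063656×10^9 km; r₂ = 1.28 × 1.496×10^8 = 1.91488×10^8 km.
The Hohmann ellipse has a_t = (r₁ + r₂)/2 = 6.27572×10^8 km.
Circular speed at r = 1.91488×10^8 km: v_c = √(μ/r) = 26.3663 km/s.
Vis-viva on the transfer ellipse at r = 1.91488×10^8 km gives v_t = √[μ(2/r − 1/a_t)] = 34.3256 km/s.
Δv₂ = |v_t − v_c| = |34.3256 − 26.3663| = 7.959 km/s.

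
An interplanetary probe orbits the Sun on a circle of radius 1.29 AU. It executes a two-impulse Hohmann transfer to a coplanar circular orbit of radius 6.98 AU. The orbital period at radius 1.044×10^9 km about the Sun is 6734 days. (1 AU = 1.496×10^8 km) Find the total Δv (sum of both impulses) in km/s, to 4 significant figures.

From Kepler's third law T² = 4π²r³/μ at r = 1.044×10^9 km, T = 6734 days = 6734 × 86400 s = 5.818176×10^8 s: μ = 4π²r³/T² = 1.32705×10^11 km³/s².
In km: r₁ = 1.29 × 1.496×10^8 = 1.92984×10^8 km; r₂ = 6.98 × 1.496×10^8 = 1.044208×10^9 km.
Semi-major axis of the transfer orbit: a_t = (1.92984×10^8 + 1.044208×10^9)/2 = 6.18596×10^8 km.
Circular speed at r₁: v₁ = √(μ/r₁) = √(1.32705×10^11/1.92984×10^8) = 26.223 km/s.
Transfer-orbit speed at r₁ (v² = μ(2/r − 1/a)): v_p = √[μ(2/r₁ − 1/a_t)] = 34.070 km/s.
First burn Δv₁ = |v_p − v₁| = 7.847 km/s.
At r₂, v₂ = √(μ/r₂) = 11.2733 km/s.
Transfer-orbit speed at r₂: v_a = √[μ(2/r₂ − 1/a_t)] = 6.29662 km/s.
Second burn Δv₂ = |v₂ − v_a| = 4.977 km/s.
Δv = Δv₁ + Δv₂ = 7.847 + 4.977 = 12.82 km/s.

Δv = 12.82 km/s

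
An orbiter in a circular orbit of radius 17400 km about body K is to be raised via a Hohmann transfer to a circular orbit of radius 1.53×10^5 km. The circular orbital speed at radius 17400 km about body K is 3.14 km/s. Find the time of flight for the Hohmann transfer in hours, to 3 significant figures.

t = 52.4 hours

From the circular-orbit relation v² = μ/r at r = 17400 km: μ = v²r = (3.14)² × 17400 = 1.71557×10^5 km³/s².
The Hohmann ellipse has a_t = (r₁ + r₂)/2 = 85200 km.
Half the transfer-orbit period gives t = π√(a_t³/μ) = 1.886×10^5 s.
Converting: 1.886×10^5 s ÷ 3600 s/hour = 52.4 hours.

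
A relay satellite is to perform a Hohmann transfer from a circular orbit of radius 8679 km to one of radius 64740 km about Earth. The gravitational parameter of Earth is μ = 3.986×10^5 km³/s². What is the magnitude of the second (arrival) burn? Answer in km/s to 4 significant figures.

Semi-major axis of the transfer orbit: a_t = (8679 + 64740)/2 = 36709.5 km.
Circular speed at r = 64740 km: v_c = √(μ/r) = 2.4813 km/s.
Vis-viva on the transfer ellipse at r = 64740 km gives v_t = √[μ(2/r − 1/a_t)] = 1.2065 km/s.
Δv₂ = |v_t − v_c| = |1.2065 − 2.4813| = 1.275 km/s.

Δv₂ = 1.275 km/s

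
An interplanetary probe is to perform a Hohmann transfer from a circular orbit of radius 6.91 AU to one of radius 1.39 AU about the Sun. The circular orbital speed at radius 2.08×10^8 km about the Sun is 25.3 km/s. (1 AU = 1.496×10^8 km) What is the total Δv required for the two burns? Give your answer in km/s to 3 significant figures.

Δv = 12.1 km/s

From the circular-orbit relation v² = μ/r at r = 2.08×10^8 km: μ = v²r = (25.3)² × 2.08×10^8 = 1.33139×10^11 km³/s².
In km: r₁ = 6.91 × 1.496×10^8 = 1.033736×10^9 km; r₂ = 1.39 × 1.496×10^8 = 2.07944×10^8 km.
Semi-major axis of the transfer orbit: a_t = (1.033736×10^9 + 2.07944×10^8)/2 = 6.2084×10^8 km.
At r₁ the circular-orbit speed is v₁ = √(μ/r₁) = 11.349 km/s.
Transfer-orbit speed at r₁ (vis-viva): v_a = √[μ(2/r₁ − 1/a_t)] = 6.5680 km/s.
First burn Δv₁ = |v_a − v₁| = 4.781 km/s.
Circular speed at r₂: v₂ = √(μ/r₂) = 25.3034 km/s.
Transfer-orbit speed at r₂: v_p = √[μ(2/r₂ − 1/a_t)] = 32.6508 km/s.
Second burn Δv₂ = |v₂ − v_p| = 7.347 km/s.
Total Δv = Δv₁ + Δv₂ = 12.13 km/s.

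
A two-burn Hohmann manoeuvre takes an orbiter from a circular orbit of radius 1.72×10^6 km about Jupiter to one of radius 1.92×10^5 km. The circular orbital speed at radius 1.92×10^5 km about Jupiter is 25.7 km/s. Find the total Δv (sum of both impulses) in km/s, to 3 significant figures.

From the circular-orbit relation v² = μ/r at r = 1.92×10^5 km: μ = v²r = (25.7)² × 1.92×10^5 = 1.26814×10^8 km³/s².
The Hohmann ellipse has a_t = (r₁ + r₂)/2 = 9.560×10^5 km.
At r₁ the circular-orbit speed is v₁ = √(μ/r₁) = 8.587 km/s.
Transfer-orbit speed at r₁ (v² = μ(2/r − 1/a)): v_a = √[μ(2/r₁ − 1/a_t)] = 3.848 km/s.
First burn Δv₁ = |v_a − v₁| = 4.739 km/s.
At r₂, v₂ = √(μ/r₂) = 25.700 km/s.
Transfer-orbit speed at r₂: v_p = √[μ(2/r₂ − 1/a_t)] = 34.472 km/s.
Second burn Δv₂ = |v₂ − v_p| = 8.772 km/s.
Total Δv = Δv₁ + Δv₂ = 13.51 km/s.

Δv = 13.5 km/s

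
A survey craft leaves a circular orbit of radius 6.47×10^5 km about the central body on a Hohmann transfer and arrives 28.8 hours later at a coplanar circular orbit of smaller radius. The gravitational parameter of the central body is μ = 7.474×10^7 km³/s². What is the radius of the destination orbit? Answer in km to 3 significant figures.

Transfer time t = 28.8 hours = 1.0368×10^5 s, and t = π√(a_t³/μ).
So a_t = (μ t²/π²)^(1/3) = (7.474×10^7 × (1.0368×10^5)² / π²)^(1/3) = 4.3339×10^5 km.
Since a_t = (r₁ + r₂)/2, r₂ = 2a_t − r₁ = 2×4.3339×10^5 − 6.470×10^5 = 2.1978×10^5 km.

r₂ = 2.20×10^5 km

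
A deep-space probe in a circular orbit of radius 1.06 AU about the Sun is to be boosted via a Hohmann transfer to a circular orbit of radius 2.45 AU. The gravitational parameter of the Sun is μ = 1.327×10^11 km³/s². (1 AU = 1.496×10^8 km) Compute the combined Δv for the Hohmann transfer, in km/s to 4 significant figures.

In km: r₁ = 1.06 × 1.496×10^8 = 1.58576×10^8 km; r₂ = 2.45 × 1.496×10^8 = 3.6652×10^8 km.
The Hohmann ellipse has a_t = (r₁ + r₂)/2 = 2.62548×10^8 km.
At r₁ the circular-orbit speed is v₁ = √(μ/r₁) = 28.928 km/s.
Transfer-orbit speed at r₁ (vis-viva): v_p = √[μ(2/r₁ − 1/a_t)] = 34.179 km/s.
First burn Δv₁ = |v_p − v₁| = 5.251 km/s.
Circular speed at r₂: v₂ = √(μ/r₂) = 19.03 km/s.
Transfer-orbit speed at r₂: v_a = √[μ(2/r₂ − 1/a_t)] = 14.79 km/s.
Second burn Δv₂ = |v₂ − v_a| = 4.240 km/s.
Δv = Δv₁ + Δv₂ = 5.251 + 4.240 = 9.491 km/s.

Δv = 9.491 km/s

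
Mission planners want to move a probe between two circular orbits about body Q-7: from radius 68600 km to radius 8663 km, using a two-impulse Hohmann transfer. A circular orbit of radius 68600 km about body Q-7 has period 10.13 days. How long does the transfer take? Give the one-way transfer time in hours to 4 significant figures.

From Kepler's third law T² = 4π²r³/μ at r = 68600 km, T = 10.13 days = 10.13 × 86400 s = 8.75232×10^5 s: μ = 4π²r³/T² = 16637.4 km³/s².
Transfer-ellipse semi-major axis a_t = (r₁ + r₂)/2 = (68600 + 8663)/2 = 38631.5 km.
Transfer time t = π√(a_t³/μ) = π√((38631.5)³ / 16637.4) = 1.8494×10^5 s.
Converting: 1.8494×10^5 s ÷ 3600 s/hour = 51.37 hours.

t = 51.37 hours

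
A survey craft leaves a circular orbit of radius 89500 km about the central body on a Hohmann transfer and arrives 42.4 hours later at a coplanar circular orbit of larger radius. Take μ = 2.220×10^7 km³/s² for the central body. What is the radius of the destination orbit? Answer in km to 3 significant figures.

r₂ = 6.59×10^5 km

Transfer time t = 42.4 hours = 1.5264×10^5 s, and t = π√(a_t³/μ).
So a_t = (μ t²/π²)^(1/3) = (2.220×10^7 × (1.5264×10^5)² / π²)^(1/3) = 3.7422×10^5 km.
Since a_t = (r₁ + r₂)/2, r₂ = 2a_t − r₁ = 2×3.7422×10^5 − 89500 = 6.5894×10^5 km.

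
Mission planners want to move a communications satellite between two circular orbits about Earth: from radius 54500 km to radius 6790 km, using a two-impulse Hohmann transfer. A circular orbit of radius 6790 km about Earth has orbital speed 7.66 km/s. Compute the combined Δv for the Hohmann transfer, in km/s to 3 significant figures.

From the circular-orbit relation v² = μ/r at r = 6790 km: μ = v²r = (7.66)² × 6790 = 3.98407×10^5 km³/s².
The Hohmann ellipse has a_t = (r₁ + r₂)/2 = 30645 km.
Circular speed at r₁: v₁ = √(μ/r₁) = √(3.98407×10^5/54500) = 2.704 km/s.
Transfer-orbit speed at r₁ (v² = μ(2/r − 1/a)): v_a = √[μ(2/r₁ − 1/a_t)] = 1.273 km/s.
First burn Δv₁ = |v_a − v₁| = 1.431 km/s.
Circular speed at r₂: v₂ = √(μ/r₂) = 7.6600 km/s.
Transfer-orbit speed at r₂: v_p = √[μ(2/r₂ − 1/a_t)] = 10.215 km/s.
Second burn Δv₂ = |v₂ − v_p| = 2.555 km/s.
Δv = Δv₁ + Δv₂ = 1.431 + 2.555 = 3.986 km/s.

Δv = 3.99 km/s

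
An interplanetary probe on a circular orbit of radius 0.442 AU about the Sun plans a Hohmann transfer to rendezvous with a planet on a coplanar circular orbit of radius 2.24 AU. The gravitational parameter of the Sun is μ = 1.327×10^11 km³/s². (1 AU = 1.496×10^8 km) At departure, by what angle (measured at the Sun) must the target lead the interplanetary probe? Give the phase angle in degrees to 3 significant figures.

φ = 96.6°

In km: r₁ = 0.442 × 1.496×10^8 = 6.61232×10^7 km; r₂ = 2.24 × 1.496×10^8 = 3.35104×10^8 km.
Semi-major axis of the transfer orbit: a_t = (6.61232×10^7 + 3.35104×10^8)/2 = 2.006136×10^8 km.
Transfer time t = π√(a_t³/μ) = 2.4505×10^7 s.
Target angular speed ω₂ = √(μ/r₂³) = 5.9384×10^-8 rad/s.
Angle swept by the target during transfer: ω₂·t = 1.4552 rad = 83.38°.
Arrival is 180° from departure on the ellipse, so φ = 180° − 83.38° = 96.6°.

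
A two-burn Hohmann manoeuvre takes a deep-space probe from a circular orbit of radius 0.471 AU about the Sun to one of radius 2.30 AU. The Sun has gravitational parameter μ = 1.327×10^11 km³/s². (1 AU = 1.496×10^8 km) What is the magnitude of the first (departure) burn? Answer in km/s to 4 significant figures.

In km: r₁ = 0.471 × 1.496×10^8 = 7.04616×10^7 km; r₂ = 2.30 × 1.496×10^8 = 3.4408×10^8 km.
The Hohmann ellipse has a_t = (r₁ + r₂)/2 = 2.072708×10^8 km.
Circular speed at r = 7.04616×10^7 km: v_c = √(μ/r) = 43.397 km/s.
Transfer-orbit speed at the same r (vis-viva, a = a_t): v_t = √[μ(2/r − 1/a_t)] = 55.914 km/s.
Δv₁ = |v_t − v_c| = |55.914 − 43.397| = 12.52 km/s.

Δv₁ = 12.52 km/s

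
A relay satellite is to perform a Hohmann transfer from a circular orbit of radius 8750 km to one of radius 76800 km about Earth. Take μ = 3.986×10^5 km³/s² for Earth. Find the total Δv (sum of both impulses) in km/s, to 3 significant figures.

Δv = 3.54 km/s

Transfer-ellipse semi-major axis a_t = (r₁ + r₂)/2 = (8750 + 76800)/2 = 42775 km.
Circular speed at r₁: v₁ = √(μ/r₁) = √(3.986×10^5/8750) = 6.7494 km/s.
On the transfer ellipse at r₁, vis-viva equation gives v_p = √[μ(2/r₁ − 1/a_t)] = 9.0438 km/s.
First burn Δv₁ = |v_p − v₁| = 2.294 km/s.
Circular speed at r₂: v₂ = √(μ/r₂) = 2.278 km/s.
Transfer-orbit speed at r₂: v_a = √[μ(2/r₂ − 1/a_t)] = 1.030 km/s.
Second burn Δv₂ = |v₂ − v_a| = 1.248 km/s.
Δv = Δv₁ + Δv₂ = 2.294 + 1.248 = 3.542 km/s.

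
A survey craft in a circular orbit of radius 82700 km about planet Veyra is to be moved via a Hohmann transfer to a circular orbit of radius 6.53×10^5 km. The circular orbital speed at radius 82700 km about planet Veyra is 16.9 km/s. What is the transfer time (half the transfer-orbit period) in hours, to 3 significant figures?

From the circular-orbit relation v² = μ/r at r = 82700 km: μ = v²r = (16.9)² × 82700 = 2.36199×10^7 km³/s².
Transfer-ellipse semi-major axis a_t = (r₁ + r₂)/2 = (82700 + 6.530×10^5)/2 = 3.6785×10^5 km.
By Kepler's third law the transfer-orbit period is T = 2π√(a_t³/μ), so t = T/2 = 1.442×10^5 s.
Converting: 1.442×10^5 s ÷ 3600 s/hour = 40.1 hours.

t = 40.1 hours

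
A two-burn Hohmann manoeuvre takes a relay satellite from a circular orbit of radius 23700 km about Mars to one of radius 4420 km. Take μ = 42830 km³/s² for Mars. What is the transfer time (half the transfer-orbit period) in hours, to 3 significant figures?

Semi-major axis of the transfer orbit: a_t = (23700 + 4420)/2 = 14060 km.
By Kepler's third law the transfer-orbit period is T = 2π√(a_t³/μ), so t = T/2 = 25310 s.
Converting: 25310 s ÷ 3600 s/hour = 7.03 hours.

t = 7.03 hours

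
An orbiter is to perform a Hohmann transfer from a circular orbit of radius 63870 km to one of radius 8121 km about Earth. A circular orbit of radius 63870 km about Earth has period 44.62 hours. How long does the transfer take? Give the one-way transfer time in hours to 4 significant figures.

From Kepler's third law T² = 4π²r³/μ at r = 63870 km, T = 44.62 hours = 44.62 × 3600 s = 1.60632×10^5 s: μ = 4π²r³/T² = 3.98645×10^5 km³/s².
Transfer-ellipse semi-major axis a_t = (r₁ + r₂)/2 = (63870 + 8121)/2 = 35995.5 km.
By Kepler's third law the transfer-orbit period is T = 2π√(a_t³/μ), so t = T/2 = 33980 s.
Converting: 33980 s ÷ 3600 s/hour = 9.439 hours.

t = 9.439 hours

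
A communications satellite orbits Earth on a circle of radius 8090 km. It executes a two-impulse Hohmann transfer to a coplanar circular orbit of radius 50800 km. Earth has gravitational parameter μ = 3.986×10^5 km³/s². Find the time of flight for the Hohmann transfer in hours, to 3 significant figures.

t = 6.98 hours

Semi-major axis of the transfer orbit: a_t = (8090 + 50800)/2 = 29445 km.
By Kepler's third law the transfer-orbit period is T = 2π√(a_t³/μ), so t = T/2 = 25140 s.
Converting: 25140 s ÷ 3600 s/hour = 6.98 hours.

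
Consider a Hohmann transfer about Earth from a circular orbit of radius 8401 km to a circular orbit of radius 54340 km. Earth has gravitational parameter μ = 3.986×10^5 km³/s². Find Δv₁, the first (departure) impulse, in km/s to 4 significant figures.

Δv₁ = 2.178 km/s

Transfer-ellipse semi-major axis a_t = (r₁ + r₂)/2 = (8401 + 54340)/2 = 31370.5 km.
Circular speed at r = 8401 km: v_c = √(μ/r) = 6.888 km/s.
Vis-viva on the transfer ellipse at r = 8401 km gives v_t = √[μ(2/r − 1/a_t)] = 9.066 km/s.
Δv₁ = |v_t − v_c| = |9.066 − 6.888| = 2.178 km/s.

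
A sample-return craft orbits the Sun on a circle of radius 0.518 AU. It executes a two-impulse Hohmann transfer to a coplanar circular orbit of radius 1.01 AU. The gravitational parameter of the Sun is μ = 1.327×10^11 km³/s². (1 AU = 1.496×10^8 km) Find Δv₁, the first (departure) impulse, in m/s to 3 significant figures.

Δv₁ = 6200 m/s

In km: r₁ = 0.518 × 1.496×10^8 = 7.74928×10^7 km; r₂ = 1.01 × 1.496×10^8 = 1.51096×10^8 km.
Semi-major axis of the transfer orbit: a_t = (7.74928×10^7 + 1.51096×10^8)/2 = 1.142944×10^8 km.
Circular speed at r = 7.74928×10^7 km: v_c = √(μ/r) = 41.381 km/s.
Vis-viva on the transfer ellipse at r = 7.74928×10^7 km gives v_t = √[μ(2/r − 1/a_t)] = 47.579 km/s.
Δv₁ = |v_t − v_c| = |47.579 − 41.381| = 6.198 km/s.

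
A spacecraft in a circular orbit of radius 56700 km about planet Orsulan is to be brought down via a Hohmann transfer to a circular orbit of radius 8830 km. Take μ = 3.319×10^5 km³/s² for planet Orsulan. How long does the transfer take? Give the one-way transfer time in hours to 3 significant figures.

Semi-major axis of the transfer orbit: a_t = (56700 + 8830)/2 = 32765 km.
Half the transfer-orbit period gives t = π√(a_t³/μ) = 32340 s.
Converting: 32340 s ÷ 3600 s/hour = 8.98 hours.

t = 8.98 hours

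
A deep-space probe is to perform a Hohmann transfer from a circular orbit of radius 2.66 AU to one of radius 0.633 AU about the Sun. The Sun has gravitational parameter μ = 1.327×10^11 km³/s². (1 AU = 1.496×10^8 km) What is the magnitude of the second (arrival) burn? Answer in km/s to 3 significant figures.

Δv₂ = 10.1 km/s

In km: r₁ = 2.66 × 1.496×10^8 = 3.97936×10^8 km; r₂ = 0.633 × 1.496×10^8 = 9.46968×10^7 km.
Transfer-ellipse semi-major axis a_t = (r₁ + r₂)/2 = (3.97936×10^8 + 9.46968×10^7)/2 = 2.463164×10^8 km.
On the circular orbit at r = 9.46968×10^7 km, v_c = √(μ/r) = 37.43 km/s.
Transfer-orbit speed at the same r (vis-viva, a = a_t): v_t = √[μ(2/r − 1/a_t)] = 47.58 km/s.
Δv₂ = |v_t − v_c| = |47.58 − 37.43| = 10.15 km/s.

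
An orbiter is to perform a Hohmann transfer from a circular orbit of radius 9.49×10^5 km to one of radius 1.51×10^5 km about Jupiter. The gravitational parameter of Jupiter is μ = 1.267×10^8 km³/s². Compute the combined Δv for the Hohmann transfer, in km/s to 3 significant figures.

Transfer-ellipse semi-major axis a_t = (r₁ + r₂)/2 = (9.490×10^5 + 1.510×10^5)/2 = 5.500×10^5 km.
Circular speed at r₁: v₁ = √(μ/r₁) = √(1.267×10^8/9.490×10^5) = 11.5546 km/s.
Transfer-orbit speed at r₁ (v² = μ(2/r − 1/a)): v_a = √[μ(2/r₁ − 1/a_t)] = 6.05428 km/s.
First burn Δv₁ = |v_a − v₁| = 5.500 km/s.
At r₂, v₂ = √(μ/r₂) = 28.967 km/s.
Transfer-orbit speed at r₂: v_p = √[μ(2/r₂ − 1/a_t)] = 38.050 km/s.
Second burn Δv₂ = |v₂ − v_p| = 9.083 km/s.
Total Δv = Δv₁ + Δv₂ = 14.58 km/s.

Δv = 14.6 km/s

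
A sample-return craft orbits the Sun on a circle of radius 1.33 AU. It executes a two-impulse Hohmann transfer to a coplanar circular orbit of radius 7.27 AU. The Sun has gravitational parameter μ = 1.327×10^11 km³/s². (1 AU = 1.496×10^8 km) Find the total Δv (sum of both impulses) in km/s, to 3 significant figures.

In km: r₁ = 1.33 × 1.496×10^8 = 1.98968×10^8 km; r₂ = 7.27 × 1.496×10^8 = 1.087592×10^9 km.
Transfer-ellipse semi-major axis a_t = (r₁ + r₂)/2 = (1.98968×10^8 + 1.087592×10^9)/2 = 6.4328×10^8 km.
Circular speed at r₁: v₁ = √(μ/r₁) = √(1.327×10^11/1.98968×10^8) = 25.82521 km/s.
On the transfer ellipse at r₁, vis-viva gives v_p = √[μ(2/r₁ − 1/a_t)] = 33.57970 km/s.
First burn Δv₁ = |v_p − v₁| = 7.754 km/s.
At r₂, v₂ = √(μ/r₂) = 11.046 km/s.
Transfer-orbit speed at r₂: v_a = √[μ(2/r₂ − 1/a_t)] = 6.1432 km/s.
Second burn Δv₂ = |v₂ − v_a| = 4.903 km/s.
Δv = Δv₁ + Δv₂ = 7.754 + 4.903 = 12.66 km/s.

Δv = 12.7 km/s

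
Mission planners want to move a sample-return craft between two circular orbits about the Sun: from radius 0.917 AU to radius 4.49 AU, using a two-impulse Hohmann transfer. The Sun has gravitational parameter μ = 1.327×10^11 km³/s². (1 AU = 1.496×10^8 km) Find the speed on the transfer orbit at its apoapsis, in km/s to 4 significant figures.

v = 8.186 km/s

In km: r₁ = 0.917 × 1.496×10^8 = 1.371832×10^8 km; r₂ = 4.49 × 1.496×10^8 = 6.71704×10^8 km.
The Hohmann ellipse has a_t = (r₁ + r₂)/2 = 4.044436×10^8 km.
At apoapsis, r = 6.71704×10^8 km.
From the vis-viva equation, v = √[μ(2/r − 1/a_t)] = 8.186 km/s.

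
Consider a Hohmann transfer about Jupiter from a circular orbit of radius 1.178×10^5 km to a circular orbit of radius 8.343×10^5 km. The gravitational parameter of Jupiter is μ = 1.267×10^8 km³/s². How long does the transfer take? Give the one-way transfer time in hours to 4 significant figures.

t = 25.46 hours

Transfer-ellipse semi-major axis a_t = (r₁ + r₂)/2 = (1.178×10^5 + 8.343×10^5)/2 = 4.7605×10^5 km.
Half the transfer-orbit period gives t = π√(a_t³/μ) = 91670 s.
Converting: 91670 s ÷ 3600 s/hour = 25.46 hours.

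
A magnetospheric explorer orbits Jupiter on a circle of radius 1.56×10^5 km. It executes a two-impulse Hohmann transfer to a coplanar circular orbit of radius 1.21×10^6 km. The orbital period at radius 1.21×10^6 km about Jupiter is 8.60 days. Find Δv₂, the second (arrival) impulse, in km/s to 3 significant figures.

Δv₂ = 5.34 km/s

From Kepler's third law T² = 4π²r³/μ at r = 1.21×10^6 km, T = 8.60 days = 8.60 × 86400 s = 7.4304×10^5 s: μ = 4π²r³/T² = 1.26675×10^8 km³/s².
Semi-major axis of the transfer orbit: a_t = (1.560×10^5 + 1.210×10^6)/2 = 6.830×10^5 km.
Circular speed at r = 1.210×10^6 km: v_c = √(μ/r) = 10.232 km/s.
Vis-viva on the transfer ellipse at r = 1.210×10^6 km gives v_t = √[μ(2/r − 1/a_t)] = 4.8900 km/s.
Δv₂ = |v_t − v_c| = |4.8900 − 10.232| = 5.342 km/s.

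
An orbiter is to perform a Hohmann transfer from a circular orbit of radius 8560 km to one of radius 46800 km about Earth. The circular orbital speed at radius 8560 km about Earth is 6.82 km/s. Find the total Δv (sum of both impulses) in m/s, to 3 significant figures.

From the circular-orbit relation v² = μ/r at r = 8560 km: μ = v²r = (6.82)² × 8560 = 3.98146×10^5 km³/s².
Semi-major axis of the transfer orbit: a_t = (8560 + 46800)/2 = 27680 km.
At r₁ the circular-orbit speed is v₁ = √(μ/r₁) = 6.820 km/s.
Transfer-orbit speed at r₁ (vis-viva equation): v_p = √[μ(2/r₁ − 1/a_t)] = 8.868 km/s.
First burn Δv₁ = |v_p − v₁| = 2.048 km/s.
Circular speed at r₂: v₂ = √(μ/r₂) = 2.917 km/s.
Transfer-orbit speed at r₂: v_a = √[μ(2/r₂ − 1/a_t)] = 1.622 km/s.
Second burn Δv₂ = |v₂ − v_a| = 1.295 km/s.
Total Δv = Δv₁ + Δv₂ = 3.343 km/s.

Δv = 3340 m/s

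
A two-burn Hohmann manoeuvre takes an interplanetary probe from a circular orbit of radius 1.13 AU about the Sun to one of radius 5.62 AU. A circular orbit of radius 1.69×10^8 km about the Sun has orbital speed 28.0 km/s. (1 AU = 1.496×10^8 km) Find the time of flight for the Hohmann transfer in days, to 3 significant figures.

From the circular-orbit relation v² = μ/r at r = 1.69×10^8 km: μ = v²r = (28.0)² × 1.69×10^8 = 1.32496×10^11 km³/s².
In km: r₁ = 1.13 × 1.496×10^8 = 1.69048×10^8 km; r₂ = 5.62 × 1.496×10^8 = 8.40752×10^8 km.
The Hohmann ellipse has a_t = (r₁ + r₂)/2 = 5.049×10^8 km.
Half the transfer-orbit period gives t = π√(a_t³/μ) = 9.792×10^7 s.
Converting: 9.792×10^7 s ÷ 86400 s/day = 1130 days.

t = 1130 days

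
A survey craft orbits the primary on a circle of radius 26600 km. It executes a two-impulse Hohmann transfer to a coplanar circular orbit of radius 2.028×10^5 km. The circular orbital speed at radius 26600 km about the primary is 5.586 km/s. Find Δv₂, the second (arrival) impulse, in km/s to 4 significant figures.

Δv₂ = 1.049 km/s

From the circular-orbit relation v² = μ/r at r = 26600 km: μ = v²r = (5.586)² × 26600 = 8.30010×10^5 km³/s².
Semi-major axis of the transfer orbit: a_t = (26600 + 2.028×10^5)/2 = 1.147×10^5 km.
On the circular orbit at r = 2.028×10^5 km, v_c = √(μ/r) = 2.023 km/s.
Transfer-orbit speed at the same r (vis-viva, a = a_t): v_t = √[μ(2/r − 1/a_t)] = 0.9742 km/s.
Δv₂ = |v_t − v_c| = |0.9742 − 2.023| = 1.049 km/s.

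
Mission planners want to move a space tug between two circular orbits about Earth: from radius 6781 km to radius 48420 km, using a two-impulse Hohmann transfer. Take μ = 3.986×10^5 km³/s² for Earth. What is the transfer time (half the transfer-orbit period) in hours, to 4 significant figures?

t = 6.338 hours

Semi-major axis of the transfer orbit: a_t = (6781 + 48420)/2 = 27600.5 km.
By Kepler's third law the transfer-orbit period is T = 2π√(a_t³/μ), so t = T/2 = 22817 s.
Converting: 22817 s ÷ 3600 s/hour = 6.338 hours.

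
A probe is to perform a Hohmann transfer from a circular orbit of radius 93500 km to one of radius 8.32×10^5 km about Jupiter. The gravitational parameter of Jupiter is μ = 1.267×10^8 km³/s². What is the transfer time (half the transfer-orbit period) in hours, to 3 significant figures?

Transfer-ellipse semi-major axis a_t = (r₁ + r₂)/2 = (93500 + 8.320×10^5)/2 = 4.6275×10^5 km.
Half the transfer-orbit period gives t = π√(a_t³/μ) = 87860 s.
Converting: 87860 s ÷ 3600 s/hour = 24.4 hours.

t = 24.4 hours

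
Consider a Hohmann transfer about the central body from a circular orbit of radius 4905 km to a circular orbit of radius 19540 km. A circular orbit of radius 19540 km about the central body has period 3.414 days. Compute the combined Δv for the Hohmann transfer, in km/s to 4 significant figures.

Δv = 0.3722 km/s

From Kepler's third law T² = 4π²r³/μ at r = 19540 km, T = 3.414 days = 3.414 × 86400 s = 2.949696×10^5 s: μ = 4π²r³/T² = 3385.16 km³/s².
Semi-major axis of the transfer orbit: a_t = (4905 + 19540)/2 = 12222.5 km.
Circular speed at r₁: v₁ = √(μ/r₁) = √(3385.16/4905) = 0.830749 km/s.
On the transfer ellipse at r₁, vis-viva gives v_p = √[μ(2/r₁ − 1/a_t)] = 1.05039 km/s.
First burn Δv₁ = |v_p − v₁| = 0.2196 km/s.
At r₂, v₂ = √(μ/r₂) = 0.4162240 km/s.
Transfer-orbit speed at r₂: v_a = √[μ(2/r₂ − 1/a_t)] = 0.2636736 km/s.
Second burn Δv₂ = |v₂ − v_a| = 0.1526 km/s.
Total Δv = Δv₁ + Δv₂ = 0.3722 km/s.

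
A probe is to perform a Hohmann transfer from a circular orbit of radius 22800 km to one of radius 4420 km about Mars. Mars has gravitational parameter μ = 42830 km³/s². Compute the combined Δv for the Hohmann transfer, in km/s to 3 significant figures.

Δv = 1.51 km/s

Transfer-ellipse semi-major axis a_t = (r₁ + r₂)/2 = (22800 + 4420)/2 = 13610 km.
At r₁ the circular-orbit speed is v₁ = √(μ/r₁) = 1.3706 km/s.
On the transfer ellipse at r₁, vis-viva gives v_a = √[μ(2/r₁ − 1/a_t)] = 0.78107 km/s.
First burn Δv₁ = |v_a − v₁| = 0.5895 km/s.
Circular speed at r₂: v₂ = √(μ/r₂) = 3.11288 km/s.
Transfer-orbit speed at r₂: v_p = √[μ(2/r₂ − 1/a_t)] = 4.02904 km/s.
Second burn Δv₂ = |v₂ − v_p| = 0.9162 km/s.
Δv = Δv₁ + Δv₂ = 0.5895 + 0.9162 = 1.506 km/s.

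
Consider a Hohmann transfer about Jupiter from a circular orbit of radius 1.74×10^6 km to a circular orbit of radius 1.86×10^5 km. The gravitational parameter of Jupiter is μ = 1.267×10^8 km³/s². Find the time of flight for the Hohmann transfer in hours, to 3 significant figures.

Semi-major axis of the transfer orbit: a_t = (1.740×10^6 + 1.860×10^5)/2 = 9.630×10^5 km.
Transfer time t = π√(a_t³/μ) = π√((9.630×10^5)³ / 1.267×10^8) = 2.638×10^5 s.
Converting: 2.638×10^5 s ÷ 3600 s/hour = 73.3 hours.

t = 73.3 hours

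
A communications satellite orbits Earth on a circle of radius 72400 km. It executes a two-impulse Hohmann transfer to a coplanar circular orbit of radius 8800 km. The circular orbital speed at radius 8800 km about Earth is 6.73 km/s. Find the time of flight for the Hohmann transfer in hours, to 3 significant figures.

From the circular-orbit relation v² = μ/r at r = 8800 km: μ = v²r = (6.73)² × 8800 = 3.98578×10^5 km³/s².
Semi-major axis of the transfer orbit: a_t = (72400 + 8800)/2 = 40600 km.
By Kepler's third law the transfer-orbit period is T = 2π√(a_t³/μ), so t = T/2 = 40710 s.
Converting: 40710 s ÷ 3600 s/hour = 11.3 hours.

t = 11.3 hours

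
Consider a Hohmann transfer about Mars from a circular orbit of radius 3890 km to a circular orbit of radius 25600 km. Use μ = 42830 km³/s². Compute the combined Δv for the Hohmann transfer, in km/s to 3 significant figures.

Δv = 1.68 km/s

The Hohmann ellipse has a_t = (r₁ + r₂)/2 = 14745 km.
Circular speed at r₁: v₁ = √(μ/r₁) = √(42830/3890) = 3.318 km/s.
Transfer-orbit speed at r₁ (v² = μ(2/r − 1/a)): v_p = √[μ(2/r₁ − 1/a_t)] = 4.372 km/s.
First burn Δv₁ = |v_p − v₁| = 1.054 km/s.
At r₂, v₂ = √(μ/r₂) = 1.2935 km/s.
Transfer-orbit speed at r₂: v_a = √[μ(2/r₂ − 1/a_t)] = 0.66436 km/s.
Second burn Δv₂ = |v₂ − v_a| = 0.6291 km/s.
Δv = Δv₁ + Δv₂ = 1.054 + 0.6291 = 1.683 km/s.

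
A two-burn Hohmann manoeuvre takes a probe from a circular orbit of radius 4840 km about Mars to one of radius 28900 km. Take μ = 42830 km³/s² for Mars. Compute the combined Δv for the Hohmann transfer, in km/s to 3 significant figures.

Transfer-ellipse semi-major axis a_t = (r₁ + r₂)/2 = (4840 + 28900)/2 = 16870 km.
Circular speed at r₁: v₁ = √(μ/r₁) = √(42830/4840) = 2.97476 km/s.
Transfer-orbit speed at r₁ (v² = μ(2/r − 1/a)): v_p = √[μ(2/r₁ − 1/a_t)] = 3.89352 km/s.
First burn Δv₁ = |v_p − v₁| = 0.9188 km/s.
Circular speed at r₂: v₂ = √(μ/r₂) = 1.2174 km/s.
Transfer-orbit speed at r₂: v_a = √[μ(2/r₂ − 1/a_t)] = 0.65206 km/s.
Second burn Δv₂ = |v₂ − v_a| = 0.5653 km/s.
Total Δv = Δv₁ + Δv₂ = 1.484 km/s.

Δv = 1.48 km/s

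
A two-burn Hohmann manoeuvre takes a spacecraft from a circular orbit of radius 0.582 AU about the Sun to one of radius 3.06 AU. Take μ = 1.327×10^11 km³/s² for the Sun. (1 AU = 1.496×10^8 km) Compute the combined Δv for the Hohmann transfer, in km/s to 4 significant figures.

In km: r₁ = 0.582 × 1.496×10^8 = 8.70672×10^7 km; r₂ = 3.06 × 1.496×10^8 = 4.57776×10^8 km.
Transfer-ellipse semi-major axis a_t = (r₁ + r₂)/2 = (8.70672×10^7 + 4.57776×10^8)/2 = 2.724216×10^8 km.
Circular speed at r₁: v₁ = √(μ/r₁) = √(1.327×10^11/8.70672×10^7) = 39.04 km/s.
On the transfer ellipse at r₁, vis-viva equation gives v_p = √[μ(2/r₁ − 1/a_t)] = 50.61 km/s.
First burn Δv₁ = |v_p − v₁| = 11.57 km/s.
At r₂, v₂ = √(μ/r₂) = 17.026 km/s.
Transfer-orbit speed at r₂: v_a = √[μ(2/r₂ − 1/a_t)] = 9.6253 km/s.
Second burn Δv₂ = |v₂ − v_a| = 7.401 km/s.
Total Δv = Δv₁ + Δv₂ = 18.97 km/s.

Δv = 18.97 km/s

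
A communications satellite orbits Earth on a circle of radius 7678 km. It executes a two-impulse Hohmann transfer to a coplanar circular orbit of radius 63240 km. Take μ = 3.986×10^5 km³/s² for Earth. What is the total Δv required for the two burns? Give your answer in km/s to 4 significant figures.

The Hohmann ellipse has a_t = (r₁ + r₂)/2 = 35459 km.
At r₁ the circular-orbit speed is v₁ = √(μ/r₁) = 7.205 km/s.
Transfer-orbit speed at r₁ (vis-viva equation): v_p = √[μ(2/r₁ − 1/a_t)] = 9.622 km/s.
First burn Δv₁ = |v_p − v₁| = 2.417 km/s.
At r₂, v₂ = √(μ/r₂) = 2.5106 km/s.
Transfer-orbit speed at r₂: v_a = √[μ(2/r₂ − 1/a_t)] = 1.1682 km/s.
Second burn Δv₂ = |v₂ − v_a| = 1.342 km/s.
Total Δv = Δv₁ + Δv₂ = 3.759 km/s.

Δv = 3.759 km/s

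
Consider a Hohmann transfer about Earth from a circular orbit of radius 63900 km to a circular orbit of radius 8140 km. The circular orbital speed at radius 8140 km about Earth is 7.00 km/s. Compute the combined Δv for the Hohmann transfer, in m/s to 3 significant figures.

From the circular-orbit relation v² = μ/r at r = 8140 km: μ = v²r = (7.00)² × 8140 = 3.98860×10^5 km³/s².
The Hohmann ellipse has a_t = (r₁ + r₂)/2 = 36020 km.
Circular speed at r₁: v₁ = √(μ/r₁) = √(3.98860×10^5/63900) = 2.4984 km/s.
On the transfer ellipse at r₁, vis-viva equation gives v_a = √[μ(2/r₁ − 1/a_t)] = 1.1877 km/s.
First burn Δv₁ = |v_a − v₁| = 1.311 km/s.
At r₂, v₂ = √(μ/r₂) = 7.000 km/s.
Transfer-orbit speed at r₂: v_p = √[μ(2/r₂ − 1/a_t)] = 9.323 km/s.
Second burn Δv₂ = |v₂ − v_p| = 2.323 km/s.
Δv = Δv₁ + Δv₂ = 1.311 + 2.323 = 3.634 km/s.

Δv = 3630 m/s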